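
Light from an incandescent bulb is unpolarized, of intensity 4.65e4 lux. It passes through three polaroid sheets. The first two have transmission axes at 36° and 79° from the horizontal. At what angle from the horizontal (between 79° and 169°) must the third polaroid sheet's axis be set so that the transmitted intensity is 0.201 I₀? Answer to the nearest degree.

Unpolarized light through the first polarizer → I₁ = ½ I₀, now polarized at 36°.
I₂ = I₁ cos²(79° − 36°) = 0.5 I₀ · cos²(43°) = 0.2674 I₀.
Need I₃/I₀ = 0.201, so cos²(θ − 79°) = 0.201 / 0.2674 = 0.7516.
θ − 79° = arccos(√0.7516) = 29.9°, giving θ ≈ 79 + 29.9 = 108.9°.

θ ≈ 109°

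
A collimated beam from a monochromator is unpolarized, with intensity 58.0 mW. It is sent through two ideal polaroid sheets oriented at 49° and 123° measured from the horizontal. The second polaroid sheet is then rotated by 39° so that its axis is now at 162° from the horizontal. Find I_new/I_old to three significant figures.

I_new/I_old ≈ 2.01

Before rotation:
Unpolarized light through the first polarizer → I₁ = ½ I₀, now polarized at 49°.
I₂ = I₁ cos²(123° − 49°) = 0.5 I₀ · cos²(74°) = 0.03799 I₀.
After rotation:
Unpolarized light through the first polarizer → I₁ = ½ I₀, now polarized at 49°.
Angle between axes 1 and 2: 67°. I₂ = 0.5 I₀ · cos²(67°) = 0.07634 I₀.
Ratio = 0.07634 / 0.03799 = 2.009.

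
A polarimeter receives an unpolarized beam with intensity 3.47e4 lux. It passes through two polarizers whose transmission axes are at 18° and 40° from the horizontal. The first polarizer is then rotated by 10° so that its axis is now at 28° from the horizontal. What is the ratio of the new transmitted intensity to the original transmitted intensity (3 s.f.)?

Before rotation:
Unpolarized light through the first polarizer → I₁ = ½ I₀, now polarized at 18°.
I₂ = I₁ cos²(40° − 18°) = 0.5 I₀ · cos²(22°) = 0.4298 I₀.
After rotation:
Unpolarized light through the first polarizer → I₁ = ½ I₀, now polarized at 28°.
I₂ = I₁ cos²(40° − 28°) = 0.5 I₀ · cos²(12°) = 0.4784 I₀.
Ratio = 0.4784 / 0.4298 = 1.113.

I_new/I_old ≈ 1.11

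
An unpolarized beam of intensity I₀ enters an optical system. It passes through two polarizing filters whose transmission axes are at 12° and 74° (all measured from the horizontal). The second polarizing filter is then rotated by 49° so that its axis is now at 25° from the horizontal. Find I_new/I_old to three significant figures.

I_new/I_old ≈ 4.31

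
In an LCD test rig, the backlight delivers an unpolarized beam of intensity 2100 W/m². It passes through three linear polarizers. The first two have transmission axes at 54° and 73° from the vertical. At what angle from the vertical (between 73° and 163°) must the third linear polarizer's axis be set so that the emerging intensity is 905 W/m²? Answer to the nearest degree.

θ ≈ 84°

Unpolarized light through the first polarizer → I₁ = ½ I₀, now polarized at 54°.
I₂ = I₁ cos²(73° − 54°) = 0.5 I₀ · cos²(19°) = 0.447 I₀.
Target fraction: 905 / 2100 W/m² = 0.431 of I₀.
Need I₃/I₀ = 0.431, so cos²(θ − 73°) = 0.431 / 0.447 = 0.9641.
θ − 73° = arccos(√0.9641) = 10.9°, giving θ ≈ 73 + 10.9 = 83.9°.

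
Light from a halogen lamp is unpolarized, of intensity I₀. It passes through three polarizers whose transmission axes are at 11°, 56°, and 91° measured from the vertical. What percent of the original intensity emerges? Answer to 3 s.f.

≈ 16.8%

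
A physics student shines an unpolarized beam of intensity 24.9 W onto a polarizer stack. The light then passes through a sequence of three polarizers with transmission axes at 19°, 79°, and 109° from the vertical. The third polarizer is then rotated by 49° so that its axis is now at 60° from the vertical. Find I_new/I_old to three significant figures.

Before rotation:
Unpolarized light through the first polarizer → I₁ = ½ I₀, now polarized at 19°.
I₂ = I₁ cos²(79° − 19°) = 0.5 I₀ · cos²(60°) = 0.125 I₀.
I₃ = I₂ cos²(109° − 79°) = 0.125 I₀ · cos²(30°) = 0.09375 I₀.
After rotation:
Unpolarized light through the first polarizer → I₁ = ½ I₀, now polarized at 19°.
I₂ = I₁ cos²(79° − 19°) = 0.5 I₀ · cos²(60°) = 0.125 I₀.
I₃ = I₂ cos²(60° − 79°) = 0.125 I₀ · cos²(19°) = 0.1118 I₀.
Ratio = 0.1118 / 0.09375 = 1.192.

I_new/I_old ≈ 1.19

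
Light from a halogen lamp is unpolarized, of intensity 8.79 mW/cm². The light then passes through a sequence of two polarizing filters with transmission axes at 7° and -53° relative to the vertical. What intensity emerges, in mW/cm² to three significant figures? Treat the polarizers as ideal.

I ≈ 1.10 mW/cm²

Unpolarized light through the first polarizer → I₁ = 8.79 mW/cm²/2 = 4.395 mW/cm², polarized at 7°.
I₂ = I₁ · cos²(60°) = 4.395 · 0.25 = 1.099 mW/cm².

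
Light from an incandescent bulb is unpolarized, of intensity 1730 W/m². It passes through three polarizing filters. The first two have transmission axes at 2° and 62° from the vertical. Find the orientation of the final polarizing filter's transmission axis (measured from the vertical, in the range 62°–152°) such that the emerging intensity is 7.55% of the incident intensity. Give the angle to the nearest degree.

Unpolarized light through the first polarizer → I₁ = ½ I₀, now polarized at 2°.
I₂ = I₁ cos²(62° − 2°) = 0.5 I₀ · cos²(60°) = 0.125 I₀.
Need I₃/I₀ = 0.0755, so cos²(θ − 62°) = 0.0755 / 0.125 = 0.604.
θ − 62° = arccos(√0.604) = 39.0°, giving θ ≈ 62 + 39.0 = 101.0°.

θ ≈ 101°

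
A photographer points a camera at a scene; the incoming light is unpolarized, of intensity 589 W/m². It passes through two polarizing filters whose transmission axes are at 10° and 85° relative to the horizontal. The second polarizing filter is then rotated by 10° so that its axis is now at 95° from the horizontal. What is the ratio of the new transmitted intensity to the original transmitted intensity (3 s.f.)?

Before rotation:
Unpolarized light through the first polarizer → I₁ = ½ I₀, now polarized at 10°.
I₂ = I₁ cos²(85° − 10°) = 0.5 I₀ · cos²(75°) = 0.03349 I₀.
After rotation:
Unpolarized light through the first polarizer → I₁ = ½ I₀, now polarized at 10°.
I₂ = I₁ cos²(95° − 10°) = 0.5 I₀ · cos²(85°) = 0.003798 I₀.
Ratio = 0.003798 / 0.03349 = 0.1134.

I_new/I_old ≈ 0.113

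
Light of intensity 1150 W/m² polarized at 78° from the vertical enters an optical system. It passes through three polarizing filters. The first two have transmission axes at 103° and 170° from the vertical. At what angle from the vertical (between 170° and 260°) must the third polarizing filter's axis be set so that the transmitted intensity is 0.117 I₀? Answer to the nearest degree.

By Malus's law, I₁ = I₀ cos²(103° − 78°) = I₀ cos²(25°) = 0.8214 I₀.
I₂ = I₁ cos²(170° − 103°) = 0.8214 I₀ · cos²(67°) = 0.1254 I₀.
Need I₃/I₀ = 0.117, so cos²(θ − 170°) = 0.117 / 0.1254 = 0.933.
θ − 170° = arccos(√0.933) = 15.0°, giving θ ≈ 170 + 15.0 = 185.0°.

θ ≈ 185°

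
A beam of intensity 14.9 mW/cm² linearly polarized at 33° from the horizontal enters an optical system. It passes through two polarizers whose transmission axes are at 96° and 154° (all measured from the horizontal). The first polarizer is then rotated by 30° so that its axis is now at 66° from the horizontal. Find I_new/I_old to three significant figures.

I_new/I_old ≈ 0.0148

Before rotation:
By Malus's law, I₁ = I₀ cos²(96° − 33°) = I₀ cos²(63°) = 0.2061 I₀.
I₂ = I₁ cos²(154° − 96°) = 0.2061 I₀ · cos²(58°) = 0.05788 I₀.
After rotation:
I₁ = I₀ cos²(66° − 33°) = I₀ cos²(33°) = 0.7034 I₀.
I₂ = I₁ cos²(154° − 66°) = 0.7034 I₀ · cos²(88°) = 0.0008567 I₀.
Ratio = 0.0008567 / 0.05788 = 0.0148.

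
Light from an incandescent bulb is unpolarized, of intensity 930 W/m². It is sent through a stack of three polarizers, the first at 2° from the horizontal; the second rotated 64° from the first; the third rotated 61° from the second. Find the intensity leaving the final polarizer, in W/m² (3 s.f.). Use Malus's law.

Unpolarized light through the first polarizer → I₁ = 930 W/m²/2 = 465 W/m², polarized at 2°.
I₂ = I₁ · cos²(64°) = 465 · 0.1922 = 89.36 W/m².
I₃ = I₂ · cos²(61°) = 89.36 · 0.235 = 21 W/m².

I ≈ 21.0 W/m²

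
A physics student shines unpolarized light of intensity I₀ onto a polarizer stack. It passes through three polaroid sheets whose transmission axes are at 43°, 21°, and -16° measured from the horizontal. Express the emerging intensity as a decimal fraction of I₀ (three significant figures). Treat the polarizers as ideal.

≈ 0.274 I₀

Unpolarized light through the first polarizer → I₁ = ½ I₀, now polarized at 43°.
I₂ = I₁ cos²(21° − 43°) = 0.5 I₀ · cos²(22°) = 0.4298 I₀.
I₃ = I₂ cos²(-16° − 21°) = 0.4298 I₀ · cos²(37°) = 0.2742 I₀.
Transmitted fraction = 0.2742.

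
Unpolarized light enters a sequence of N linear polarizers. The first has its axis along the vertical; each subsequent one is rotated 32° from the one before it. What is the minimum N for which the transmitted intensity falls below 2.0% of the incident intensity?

N = 11

First polarizer halves the unpolarized light: factor 1/2.
Each further stage multiplies by cos²(32°) = 0.7192.
After N polarizers: T = 0.5·0.7192^(N−1). Require T < 0.020 ⇒ N−1 > ln(0.020/0.5)/ln(0.7192) = 9.76, so N−1 ≥ 10 and N = 11.
Check: N=11 gives T = 0.01851 < 0.020; N=10 gives T = 0.02574.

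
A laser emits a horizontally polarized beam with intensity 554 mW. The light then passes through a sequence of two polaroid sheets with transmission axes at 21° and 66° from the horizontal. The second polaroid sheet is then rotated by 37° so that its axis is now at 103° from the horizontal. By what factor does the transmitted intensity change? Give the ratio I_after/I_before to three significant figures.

Before rotation:
I₁ = I₀ cos²(21° − 0°) = I₀ cos²(21°) = 0.8716 I₀.
I₂ = I₁ cos²(66° − 21°) = 0.8716 I₀ · cos²(45°) = 0.4358 I₀.
After rotation:
I₁ = I₀ cos²(21° − 0°) = I₀ cos²(21°) = 0.8716 I₀.
I₂ = I₁ cos²(103° − 21°) = 0.8716 I₀ · cos²(82°) = 0.01688 I₀.
Ratio = 0.01688 / 0.4358 = 0.03874.

I_new/I_old ≈ 0.0387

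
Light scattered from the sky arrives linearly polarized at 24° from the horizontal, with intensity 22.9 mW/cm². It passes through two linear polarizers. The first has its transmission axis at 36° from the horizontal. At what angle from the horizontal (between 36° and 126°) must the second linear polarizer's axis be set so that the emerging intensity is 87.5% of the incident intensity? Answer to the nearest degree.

I₁ = I₀ cos²(36° − 24°) = I₀ cos²(12°) = 0.9568 I₀.
Need I₂/I₀ = 0.875, so cos²(θ − 36°) = 0.875 / 0.9568 = 0.9145.
θ − 36° = arccos(√0.9145) = 17.0°, giving θ ≈ 36 + 17.0 = 53.0°.

θ ≈ 53°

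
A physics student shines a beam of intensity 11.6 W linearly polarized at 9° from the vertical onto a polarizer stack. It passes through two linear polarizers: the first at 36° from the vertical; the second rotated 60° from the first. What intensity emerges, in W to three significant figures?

I₁ = 11.6 W · cos²(27°) = 9.209 W.
I₂ = I₁ · cos²(60°) = 9.209 · 0.25 = 2.302 W.

I ≈ 2.30 W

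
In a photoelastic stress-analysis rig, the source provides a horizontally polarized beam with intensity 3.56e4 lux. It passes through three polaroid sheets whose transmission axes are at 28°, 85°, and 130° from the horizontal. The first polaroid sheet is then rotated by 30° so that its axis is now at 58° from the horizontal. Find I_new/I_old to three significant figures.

Before rotation:
I₁ = I₀ cos²(28° − 0°) = I₀ cos²(28°) = 0.7796 I₀.
I₂ = I₁ cos²(85° − 28°) = 0.7796 I₀ · cos²(57°) = 0.2313 I₀.
I₃ = I₂ cos²(130° − 85°) = 0.2313 I₀ · cos²(45°) = 0.1156 I₀.
After rotation:
I₁ = I₀ cos²(58° − 0°) = I₀ cos²(58°) = 0.2808 I₀.
I₂ = I₁ cos²(85° − 58°) = 0.2808 I₀ · cos²(27°) = 0.2229 I₀.
I₃ = I₂ cos²(130° − 85°) = 0.2229 I₀ · cos²(45°) = 0.1115 I₀.
Ratio = 0.1115 / 0.1156 = 0.964.

I_new/I_old ≈ 0.964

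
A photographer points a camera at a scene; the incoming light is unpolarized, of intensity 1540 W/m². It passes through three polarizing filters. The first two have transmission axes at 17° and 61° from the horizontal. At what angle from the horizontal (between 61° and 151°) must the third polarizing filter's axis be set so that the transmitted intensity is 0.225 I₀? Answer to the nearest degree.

Unpolarized light through the first polarizer → I₁ = ½ I₀, now polarized at 17°.
I₂ = I₁ cos²(61° − 17°) = 0.5 I₀ · cos²(44°) = 0.2587 I₀.
Need I₃/I₀ = 0.225, so cos²(θ − 61°) = 0.225 / 0.2587 = 0.8696.
θ − 61° = arccos(√0.8696) = 21.2°, giving θ ≈ 61 + 21.2 = 82.2°.

θ ≈ 82°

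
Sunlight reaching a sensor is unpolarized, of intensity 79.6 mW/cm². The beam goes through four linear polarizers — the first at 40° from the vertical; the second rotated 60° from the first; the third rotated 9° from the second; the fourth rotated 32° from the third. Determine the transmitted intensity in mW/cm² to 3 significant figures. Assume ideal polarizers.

I ≈ 6.98 mW/cm²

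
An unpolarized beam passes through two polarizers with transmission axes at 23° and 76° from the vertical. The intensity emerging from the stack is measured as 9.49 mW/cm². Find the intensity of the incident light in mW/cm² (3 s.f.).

I₀ ≈ 52.4 mW/cm²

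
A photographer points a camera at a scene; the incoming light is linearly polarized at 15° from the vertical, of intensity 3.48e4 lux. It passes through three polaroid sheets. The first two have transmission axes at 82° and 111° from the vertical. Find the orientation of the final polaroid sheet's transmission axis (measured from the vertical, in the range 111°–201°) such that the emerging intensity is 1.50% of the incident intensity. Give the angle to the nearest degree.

I₁ = I₀ cos²(82° − 15°) = I₀ cos²(67°) = 0.1527 I₀.
I₂ = I₁ cos²(111° − 82°) = 0.1527 I₀ · cos²(29°) = 0.1168 I₀.
Need I₃/I₀ = 0.015, so cos²(θ − 111°) = 0.015 / 0.1168 = 0.1284.
θ − 111° = arccos(√0.1284) = 69.0°, giving θ ≈ 111 + 69.0 = 180.0°.

θ ≈ 180°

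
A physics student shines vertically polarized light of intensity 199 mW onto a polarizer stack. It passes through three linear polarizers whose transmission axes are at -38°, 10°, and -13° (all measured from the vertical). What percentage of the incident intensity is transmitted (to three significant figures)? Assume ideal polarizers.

≈ 23.6%

I₁ = 199 mW · cos²(38°) = 123.6 mW.
I₂ = I₁ · cos²(48°) = 123.6 · 0.4477 = 55.33 mW.
I₃ = I₂ · cos²(23°) = 55.33 · 0.8473 = 46.88 mW.
That is 23.56% of the incident intensity.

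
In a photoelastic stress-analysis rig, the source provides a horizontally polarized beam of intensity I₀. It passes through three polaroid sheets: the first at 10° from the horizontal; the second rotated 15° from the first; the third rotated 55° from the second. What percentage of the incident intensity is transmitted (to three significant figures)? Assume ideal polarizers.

I₁ = I₀ cos²(10° − 0°) = I₀ cos²(10°) = 0.9698 I₀.
I₂ = I₁ cos²(15°) = 0.9698 · 0.933 I₀ = 0.9049 I₀.
I₃ = I₂ cos²(55°) = 0.9049 · 0.329 I₀ = 0.2977 I₀.
That is 29.77% of the incident intensity.

≈ 29.8%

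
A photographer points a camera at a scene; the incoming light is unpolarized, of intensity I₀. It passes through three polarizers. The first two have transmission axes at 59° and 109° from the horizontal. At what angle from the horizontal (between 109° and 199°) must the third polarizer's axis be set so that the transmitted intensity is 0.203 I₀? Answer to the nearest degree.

Unpolarized light through the first polarizer → I₁ = ½ I₀, now polarized at 59°.
I₂ = I₁ cos²(109° − 59°) = 0.5 I₀ · cos²(50°) = 0.2066 I₀.
Need I₃/I₀ = 0.203, so cos²(θ − 109°) = 0.203 / 0.2066 = 0.9826.
θ − 109° = arccos(√0.9826) = 7.6°, giving θ ≈ 109 + 7.6 = 116.6°.

θ ≈ 117°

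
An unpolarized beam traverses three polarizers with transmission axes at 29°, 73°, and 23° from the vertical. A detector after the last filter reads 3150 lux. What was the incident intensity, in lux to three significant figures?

Unpolarized light through the first polarizer → I₁ = ½ I₀, now polarized at 29°.
I₂ = I₁ cos²(73° − 29°) = 0.5 I₀ · cos²(44°) = 0.2587 I₀.
I₃ = I₂ cos²(23° − 73°) = 0.2587 I₀ · cos²(50°) = 0.1069 I₀.
So 3150 lux = 0.1069 I₀, giving I₀ = 3150/0.1069 = 2.947e+04 lux.

I₀ ≈ 2.95e4 lux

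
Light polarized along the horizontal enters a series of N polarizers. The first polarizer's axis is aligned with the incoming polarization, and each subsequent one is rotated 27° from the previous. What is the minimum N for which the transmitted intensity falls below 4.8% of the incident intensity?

First polarizer is aligned with the polarization: full transmission.
Each further stage multiplies by cos²(27°) = 0.7939.
After N polarizers: T = 0.7939^(N−1). Require T < 0.048 ⇒ N−1 > ln(0.048)/ln(0.7939) = 13.16, so N−1 ≥ 14 and N = 15.
Check: N=15 gives T = 0.03951 < 0.048; N=14 gives T = 0.04976.

N = 15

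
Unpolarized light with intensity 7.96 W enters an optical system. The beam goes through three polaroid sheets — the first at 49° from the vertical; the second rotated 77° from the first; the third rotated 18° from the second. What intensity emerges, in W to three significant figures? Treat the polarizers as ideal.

Unpolarized light through the first polarizer → I₁ = 7.96 W/2 = 3.98 W, polarized at 49°.
I₂ = I₁ · cos²(77°) = 3.98 · 0.0506 = 0.2014 W.
I₃ = I₂ · cos²(18°) = 0.2014 · 0.9045 = 0.1822 W.

I ≈ 0.182 W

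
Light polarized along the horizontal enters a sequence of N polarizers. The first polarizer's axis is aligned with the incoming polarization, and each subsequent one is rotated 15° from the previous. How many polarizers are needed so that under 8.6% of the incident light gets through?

N = 37

First polarizer is aligned with the polarization: full transmission.
Each further stage multiplies by cos²(15°) = 0.933.
After N polarizers: T = 0.933^(N−1). Require T < 0.086 ⇒ N−1 > ln(0.086)/ln(0.933) = 35.38, so N−1 ≥ 36 and N = 37.
Check: N=37 gives T = 0.0824 < 0.086; N=36 gives T = 0.08832.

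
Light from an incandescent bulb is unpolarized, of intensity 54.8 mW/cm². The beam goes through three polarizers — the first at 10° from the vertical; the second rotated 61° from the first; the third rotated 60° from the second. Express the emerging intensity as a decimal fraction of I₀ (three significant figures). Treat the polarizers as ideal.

I/I₀ ≈ 0.0294

Unpolarized light through the first polarizer → I₁ = 54.8 mW/cm²/2 = 27.4 mW/cm², polarized at 10°.
I₂ = I₁ · cos²(61°) = 27.4 · 0.235 = 6.44 mW/cm².
I₃ = I₂ · cos²(60°) = 6.44 · 0.25 = 1.61 mW/cm².
Transmitted fraction = 0.02938.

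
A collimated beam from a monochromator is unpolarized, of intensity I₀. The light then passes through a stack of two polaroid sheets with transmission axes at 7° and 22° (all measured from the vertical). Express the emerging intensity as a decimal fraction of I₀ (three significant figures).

≈ 0.467 I₀

Unpolarized light through the first polarizer → I₁ = ½ I₀, now polarized at 7°.
I₂ = I₁ cos²(22° − 7°) = 0.5 I₀ · cos²(15°) = 0.4665 I₀.
Transmitted fraction = 0.4665.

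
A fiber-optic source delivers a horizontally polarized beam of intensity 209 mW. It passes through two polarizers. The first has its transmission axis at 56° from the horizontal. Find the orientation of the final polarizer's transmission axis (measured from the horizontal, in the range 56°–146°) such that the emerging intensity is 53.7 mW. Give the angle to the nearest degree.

θ ≈ 81°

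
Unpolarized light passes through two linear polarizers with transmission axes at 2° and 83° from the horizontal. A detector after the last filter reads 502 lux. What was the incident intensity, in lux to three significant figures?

I₀ ≈ 4.10e4 lux

Unpolarized light through the first polarizer → I₁ = ½ I₀, now polarized at 2°.
I₂ = I₁ cos²(83° − 2°) = 0.5 I₀ · cos²(81°) = 0.01224 I₀.
So 502 lux = 0.01224 I₀, giving I₀ = 502/0.01224 = 4.103e+04 lux.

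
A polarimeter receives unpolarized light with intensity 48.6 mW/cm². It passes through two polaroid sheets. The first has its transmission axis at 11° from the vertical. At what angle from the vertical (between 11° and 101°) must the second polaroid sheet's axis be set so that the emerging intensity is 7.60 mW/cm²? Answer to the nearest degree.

Unpolarized light through the first polarizer → I₁ = ½ I₀, now polarized at 11°.
Target fraction: 7.60 / 48.6 mW/cm² = 0.1564 of I₀.
Need I₂/I₀ = 0.1564, so cos²(θ − 11°) = 0.1564 / 0.5 = 0.3128.
θ − 11° = arccos(√0.3128) = 56.0°, giving θ ≈ 11 + 56.0 = 67.0°.

θ ≈ 67°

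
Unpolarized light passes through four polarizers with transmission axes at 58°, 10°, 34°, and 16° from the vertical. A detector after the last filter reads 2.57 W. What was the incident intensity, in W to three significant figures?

I₀ ≈ 15.2 W

Unpolarized light through the first polarizer → I₁ = ½ I₀, now polarized at 58°.
I₂ = I₁ cos²(10° − 58°) = 0.5 I₀ · cos²(48°) = 0.2239 I₀.
I₃ = I₂ cos²(34° − 10°) = 0.2239 I₀ · cos²(24°) = 0.1868 I₀.
I₄ = I₃ cos²(16° − 34°) = 0.1868 I₀ · cos²(18°) = 0.169 I₀.
So 2.57 W = 0.169 I₀, giving I₀ = 2.57/0.169 = 15.21 W.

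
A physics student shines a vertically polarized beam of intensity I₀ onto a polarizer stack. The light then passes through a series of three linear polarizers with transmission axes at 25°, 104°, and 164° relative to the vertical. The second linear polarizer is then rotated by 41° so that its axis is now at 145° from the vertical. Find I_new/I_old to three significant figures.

I_new/I_old ≈ 24.6

Before rotation:
I₁ = I₀ cos²(25° − 0°) = I₀ cos²(25°) = 0.8214 I₀.
I₂ = I₁ cos²(104° − 25°) = 0.8214 I₀ · cos²(79°) = 0.02991 I₀.
I₃ = I₂ cos²(164° − 104°) = 0.02991 I₀ · cos²(60°) = 0.007476 I₀.
After rotation:
I₁ = I₀ cos²(25° − 0°) = I₀ cos²(25°) = 0.8214 I₀.
Angle between axes 1 and 2: 60°. I₂ = 0.8214 I₀ · cos²(60°) = 0.2053 I₀.
I₃ = I₂ cos²(164° − 145°) = 0.2053 I₀ · cos²(19°) = 0.1836 I₀.
Ratio = 0.1836 / 0.007476 = 24.56.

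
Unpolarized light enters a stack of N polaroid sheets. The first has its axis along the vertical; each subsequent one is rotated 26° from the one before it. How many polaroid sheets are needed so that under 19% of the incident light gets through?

N = 6

First polarizer halves the unpolarized light: factor 1/2.
Each further stage multiplies by cos²(26°) = 0.8078.
After N polarizers: T = 0.5·0.8078^(N−1). Require T < 0.19 ⇒ N−1 > ln(0.19/0.5)/ln(0.8078) = 4.53, so N−1 ≥ 5 and N = 6.
Check: N=6 gives T = 0.172 < 0.19; N=5 gives T = 0.2129.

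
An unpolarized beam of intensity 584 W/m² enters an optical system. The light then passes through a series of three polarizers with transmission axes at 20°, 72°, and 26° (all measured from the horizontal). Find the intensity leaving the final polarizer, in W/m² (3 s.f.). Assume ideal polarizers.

Unpolarized light through the first polarizer → I₁ = 584 W/m²/2 = 292 W/m², polarized at 20°.
I₂ = I₁ · cos²(52°) = 292 · 0.379 = 110.7 W/m².
I₃ = I₂ · cos²(46°) = 110.7 · 0.4826 = 53.41 W/m².

I ≈ 53.4 W/m²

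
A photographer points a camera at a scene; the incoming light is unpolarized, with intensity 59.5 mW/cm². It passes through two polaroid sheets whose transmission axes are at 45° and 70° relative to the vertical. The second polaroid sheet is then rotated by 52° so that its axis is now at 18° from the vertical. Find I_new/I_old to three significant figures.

Before rotation:
Unpolarized light through the first polarizer → I₁ = ½ I₀, now polarized at 45°.
I₂ = I₁ cos²(70° − 45°) = 0.5 I₀ · cos²(25°) = 0.4107 I₀.
After rotation:
Unpolarized light through the first polarizer → I₁ = ½ I₀, now polarized at 45°.
I₂ = I₁ cos²(18° − 45°) = 0.5 I₀ · cos²(27°) = 0.3969 I₀.
Ratio = 0.3969 / 0.4107 = 0.9665.

I_new/I_old ≈ 0.967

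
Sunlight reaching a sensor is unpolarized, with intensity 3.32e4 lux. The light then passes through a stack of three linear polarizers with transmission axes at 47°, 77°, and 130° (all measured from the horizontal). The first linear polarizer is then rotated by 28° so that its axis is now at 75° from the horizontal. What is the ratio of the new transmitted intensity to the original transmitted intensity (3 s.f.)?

Before rotation:
Unpolarized light through the first polarizer → I₁ = ½ I₀, now polarized at 47°.
I₂ = I₁ cos²(77° − 47°) = 0.5 I₀ · cos²(30°) = 0.375 I₀.
I₃ = I₂ cos²(130° − 77°) = 0.375 I₀ · cos²(53°) = 0.1358 I₀.
After rotation:
Unpolarized light through the first polarizer → I₁ = ½ I₀, now polarized at 75°.
I₂ = I₁ cos²(77° − 75°) = 0.5 I₀ · cos²(2°) = 0.4994 I₀.
I₃ = I₂ cos²(130° − 77°) = 0.4994 I₀ · cos²(53°) = 0.1809 I₀.
Ratio = 0.1809 / 0.1358 = 1.332.

I_new/I_old ≈ 1.33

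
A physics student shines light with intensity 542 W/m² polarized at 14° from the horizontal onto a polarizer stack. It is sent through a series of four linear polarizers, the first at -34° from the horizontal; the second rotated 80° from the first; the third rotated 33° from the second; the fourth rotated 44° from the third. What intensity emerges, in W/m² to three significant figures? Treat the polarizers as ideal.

By Malus's law, I₁ = 542 W/m² · cos²(48°) = 242.7 W/m².
I₂ = I₁ · cos²(80°) = 242.7 · 0.03015 = 7.317 W/m².
I₃ = I₂ · cos²(33°) = 7.317 · 0.7034 = 5.147 W/m².
I₄ = I₃ · cos²(44°) = 5.147 · 0.5174 = 2.663 W/m².

I ≈ 2.66 W/m²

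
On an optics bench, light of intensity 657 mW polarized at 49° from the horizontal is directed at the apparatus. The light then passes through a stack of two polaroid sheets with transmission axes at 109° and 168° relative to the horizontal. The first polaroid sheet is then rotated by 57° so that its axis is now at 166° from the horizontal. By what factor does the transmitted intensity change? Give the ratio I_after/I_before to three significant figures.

Before rotation:
I₁ = I₀ cos²(109° − 49°) = I₀ cos²(60°) = 0.25 I₀.
I₂ = I₁ cos²(168° − 109°) = 0.25 I₀ · cos²(59°) = 0.06632 I₀.
After rotation:
I₁ = I₀ cos²(166° − 49°) = I₀ cos²(63°) = 0.2061 I₀.
I₂ = I₁ cos²(168° − 166°) = 0.2061 I₀ · cos²(2°) = 0.2059 I₀.
Ratio = 0.2059 / 0.06632 = 3.104.

I_new/I_old ≈ 3.10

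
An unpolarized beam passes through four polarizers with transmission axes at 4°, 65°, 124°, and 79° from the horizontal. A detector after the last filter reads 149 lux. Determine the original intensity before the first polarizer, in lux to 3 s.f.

I₀ ≈ 9560 lux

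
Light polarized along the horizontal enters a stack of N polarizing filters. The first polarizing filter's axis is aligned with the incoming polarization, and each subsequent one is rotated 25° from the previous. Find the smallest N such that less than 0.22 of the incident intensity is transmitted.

N = 9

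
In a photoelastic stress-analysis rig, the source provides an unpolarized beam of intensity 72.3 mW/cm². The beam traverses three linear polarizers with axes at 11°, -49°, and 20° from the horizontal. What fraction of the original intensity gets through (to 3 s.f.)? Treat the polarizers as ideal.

Unpolarized light through the first polarizer → I₁ = 72.3 mW/cm²/2 = 36.15 mW/cm², polarized at 11°.
I₂ = I₁ · cos²(60°) = 36.15 · 0.25 = 9.038 mW/cm².
I₃ = I₂ · cos²(69°) = 9.038 · 0.1284 = 1.161 mW/cm².
Transmitted fraction = 0.01605.

I/I₀ ≈ 0.0161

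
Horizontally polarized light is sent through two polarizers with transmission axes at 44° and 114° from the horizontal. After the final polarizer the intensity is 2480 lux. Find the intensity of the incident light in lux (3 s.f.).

By Malus's law, I₁ = I₀ cos²(44° − 0°) = I₀ cos²(44°) = 0.5174 I₀.
I₂ = I₁ cos²(114° − 44°) = 0.5174 I₀ · cos²(70°) = 0.06053 I₀.
So 2480 lux = 0.06053 I₀, giving I₀ = 2480/0.06053 = 4.097e+04 lux.

I₀ ≈ 4.10e4 lux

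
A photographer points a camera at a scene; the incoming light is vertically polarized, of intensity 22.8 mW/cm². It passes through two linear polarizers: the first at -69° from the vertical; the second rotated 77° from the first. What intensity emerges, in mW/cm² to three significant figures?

I ≈ 0.148 mW/cm²

I₁ = 22.8 mW/cm² · cos²(69°) = 2.928 mW/cm².
I₂ = I₁ · cos²(77°) = 2.928 · 0.0506 = 0.1482 mW/cm².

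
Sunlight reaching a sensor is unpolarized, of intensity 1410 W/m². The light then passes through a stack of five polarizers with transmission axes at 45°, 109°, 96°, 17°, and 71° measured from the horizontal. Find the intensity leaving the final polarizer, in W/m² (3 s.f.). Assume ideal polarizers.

I ≈ 1.62 W/m²

Unpolarized light through the first polarizer → I₁ = 1410 W/m²/2 = 705 W/m², polarized at 45°.
I₂ = I₁ · cos²(64°) = 705 · 0.1922 = 135.5 W/m².
I₃ = I₂ · cos²(13°) = 135.5 · 0.9494 = 128.6 W/m².
I₄ = I₃ · cos²(79°) = 128.6 · 0.03641 = 4.683 W/m².
I₅ = I₄ · cos²(54°) = 4.683 · 0.3455 = 1.618 W/m².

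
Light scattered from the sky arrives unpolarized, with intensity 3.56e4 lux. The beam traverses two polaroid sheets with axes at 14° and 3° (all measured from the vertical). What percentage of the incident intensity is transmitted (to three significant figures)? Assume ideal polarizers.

≈ 48.2%

Unpolarized light through the first polarizer → I₁ = 3.56e4 lux/2 = 1.78e+04 lux, polarized at 14°.
I₂ = I₁ · cos²(11°) = 1.78e+04 · 0.9636 = 1.715e+04 lux.
That is 48.18% of the incident intensity.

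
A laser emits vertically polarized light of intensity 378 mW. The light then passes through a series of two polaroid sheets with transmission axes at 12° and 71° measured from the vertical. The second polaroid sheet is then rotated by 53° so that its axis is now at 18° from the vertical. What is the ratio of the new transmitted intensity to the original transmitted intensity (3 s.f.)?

I_new/I_old ≈ 3.73

Before rotation:
By Malus's law, I₁ = I₀ cos²(12° − 0°) = I₀ cos²(12°) = 0.9568 I₀.
I₂ = I₁ cos²(71° − 12°) = 0.9568 I₀ · cos²(59°) = 0.2538 I₀.
After rotation:
I₁ = I₀ cos²(12° − 0°) = I₀ cos²(12°) = 0.9568 I₀.
I₂ = I₁ cos²(18° − 12°) = 0.9568 I₀ · cos²(6°) = 0.9463 I₀.
Ratio = 0.9463 / 0.2538 = 3.729.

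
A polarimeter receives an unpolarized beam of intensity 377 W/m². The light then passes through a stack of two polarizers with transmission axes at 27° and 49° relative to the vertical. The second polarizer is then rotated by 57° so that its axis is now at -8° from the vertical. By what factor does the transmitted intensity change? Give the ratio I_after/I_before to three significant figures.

I_new/I_old ≈ 0.781

Before rotation:
Unpolarized light through the first polarizer → I₁ = ½ I₀, now polarized at 27°.
I₂ = I₁ cos²(49° − 27°) = 0.5 I₀ · cos²(22°) = 0.4298 I₀.
After rotation:
Unpolarized light through the first polarizer → I₁ = ½ I₀, now polarized at 27°.
I₂ = I₁ cos²(-8° − 27°) = 0.5 I₀ · cos²(35°) = 0.3355 I₀.
Ratio = 0.3355 / 0.4298 = 0.7805.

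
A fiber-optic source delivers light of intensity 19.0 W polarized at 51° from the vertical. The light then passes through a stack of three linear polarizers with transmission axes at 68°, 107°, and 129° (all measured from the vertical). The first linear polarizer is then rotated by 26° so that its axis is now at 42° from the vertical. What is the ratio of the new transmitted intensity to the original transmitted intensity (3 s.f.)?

Before rotation:
I₁ = I₀ cos²(68° − 51°) = I₀ cos²(17°) = 0.9145 I₀.
I₂ = I₁ cos²(107° − 68°) = 0.9145 I₀ · cos²(39°) = 0.5523 I₀.
I₃ = I₂ cos²(129° − 107°) = 0.5523 I₀ · cos²(22°) = 0.4748 I₀.
After rotation:
I₁ = I₀ cos²(42° − 51°) = I₀ cos²(9°) = 0.9755 I₀.
I₂ = I₁ cos²(107° − 42°) = 0.9755 I₀ · cos²(65°) = 0.1742 I₀.
I₃ = I₂ cos²(129° − 107°) = 0.1742 I₀ · cos²(22°) = 0.1498 I₀.
Ratio = 0.1498 / 0.4748 = 0.3155.

I_new/I_old ≈ 0.315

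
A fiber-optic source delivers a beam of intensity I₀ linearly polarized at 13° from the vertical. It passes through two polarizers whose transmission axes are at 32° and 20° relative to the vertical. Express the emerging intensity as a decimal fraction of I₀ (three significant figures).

≈ 0.855 I₀

I₁ = I₀ cos²(32° − 13°) = I₀ cos²(19°) = 0.894 I₀.
I₂ = I₁ cos²(20° − 32°) = 0.894 I₀ · cos²(12°) = 0.8554 I₀.
Transmitted fraction = 0.8554.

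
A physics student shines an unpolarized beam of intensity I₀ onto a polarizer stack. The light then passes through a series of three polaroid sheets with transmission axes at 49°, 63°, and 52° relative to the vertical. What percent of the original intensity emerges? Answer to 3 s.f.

Unpolarized light through the first polarizer → I₁ = ½ I₀, now polarized at 49°.
I₂ = I₁ cos²(63° − 49°) = 0.5 I₀ · cos²(14°) = 0.4707 I₀.
I₃ = I₂ cos²(52° − 63°) = 0.4707 I₀ · cos²(11°) = 0.4536 I₀.
That is 45.36% of the incident intensity.

≈ 45.4%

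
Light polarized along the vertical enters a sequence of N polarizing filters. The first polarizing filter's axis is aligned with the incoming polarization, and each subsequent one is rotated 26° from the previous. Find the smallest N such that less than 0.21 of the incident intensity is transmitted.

First polarizer is aligned with the polarization: full transmission.
Each further stage multiplies by cos²(26°) = 0.8078.
After N polarizers: T = 0.8078^(N−1). Require T < 0.21 ⇒ N−1 > ln(0.21)/ln(0.8078) = 7.31, so N−1 ≥ 8 and N = 9.
Check: N=9 gives T = 0.1814 < 0.21; N=8 gives T = 0.2245.

N = 9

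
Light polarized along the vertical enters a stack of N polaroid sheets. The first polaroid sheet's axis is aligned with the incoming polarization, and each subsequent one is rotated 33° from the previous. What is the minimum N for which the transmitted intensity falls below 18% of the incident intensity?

First polarizer is aligned with the polarization: full transmission.
Each further stage multiplies by cos²(33°) = 0.7034.
After N polarizers: T = 0.7034^(N−1). Require T < 0.18 ⇒ N−1 > ln(0.18)/ln(0.7034) = 4.87, so N−1 ≥ 5 and N = 6.
Check: N=6 gives T = 0.1722 < 0.18; N=5 gives T = 0.2448.

N = 6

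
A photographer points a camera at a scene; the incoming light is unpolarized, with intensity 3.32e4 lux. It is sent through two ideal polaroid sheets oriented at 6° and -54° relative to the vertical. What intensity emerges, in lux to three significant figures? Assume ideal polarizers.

I ≈ 4150 lux

Unpolarized light through the first polarizer → I₁ = 3.32e4 lux/2 = 1.66e+04 lux, polarized at 6°.
I₂ = I₁ · cos²(60°) = 1.66e+04 · 0.25 = 4150 lux.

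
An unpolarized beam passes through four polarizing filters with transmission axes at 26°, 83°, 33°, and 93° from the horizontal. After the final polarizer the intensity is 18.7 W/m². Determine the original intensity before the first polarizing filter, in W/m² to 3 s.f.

I₀ ≈ 1220 W/m²

Unpolarized light through the first polarizer → I₁ = ½ I₀, now polarized at 26°.
I₂ = I₁ cos²(83° − 26°) = 0.5 I₀ · cos²(57°) = 0.1483 I₀.
I₃ = I₂ cos²(33° − 83°) = 0.1483 I₀ · cos²(50°) = 0.06128 I₀.
I₄ = I₃ cos²(93° − 33°) = 0.06128 I₀ · cos²(60°) = 0.01532 I₀.
So 18.7 W/m² = 0.01532 I₀, giving I₀ = 18.7/0.01532 = 1221 W/m².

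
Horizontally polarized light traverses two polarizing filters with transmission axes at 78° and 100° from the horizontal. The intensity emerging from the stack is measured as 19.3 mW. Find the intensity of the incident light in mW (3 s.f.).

I₀ ≈ 519 mW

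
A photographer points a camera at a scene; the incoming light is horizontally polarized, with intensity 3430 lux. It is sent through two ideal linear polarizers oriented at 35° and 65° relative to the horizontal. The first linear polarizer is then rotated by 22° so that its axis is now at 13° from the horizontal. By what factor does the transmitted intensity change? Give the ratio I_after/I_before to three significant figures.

I_new/I_old ≈ 0.715

Before rotation:
I₁ = I₀ cos²(35° − 0°) = I₀ cos²(35°) = 0.671 I₀.
I₂ = I₁ cos²(65° − 35°) = 0.671 I₀ · cos²(30°) = 0.5033 I₀.
After rotation:
I₁ = I₀ cos²(13° − 0°) = I₀ cos²(13°) = 0.9494 I₀.
I₂ = I₁ cos²(65° − 13°) = 0.9494 I₀ · cos²(52°) = 0.3599 I₀.
Ratio = 0.3599 / 0.5033 = 0.7151.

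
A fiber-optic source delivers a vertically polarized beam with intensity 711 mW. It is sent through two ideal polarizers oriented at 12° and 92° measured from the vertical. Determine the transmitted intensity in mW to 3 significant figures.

I₁ = 711 mW · cos²(12°) = 680.3 mW.
I₂ = I₁ · cos²(80°) = 680.3 · 0.03015 = 20.51 mW.

I ≈ 20.5 mW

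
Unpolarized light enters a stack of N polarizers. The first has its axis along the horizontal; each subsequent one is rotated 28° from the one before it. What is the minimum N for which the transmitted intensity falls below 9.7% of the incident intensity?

N = 8

First polarizer halves the unpolarized light: factor 1/2.
Each further stage multiplies by cos²(28°) = 0.7796.
After N polarizers: T = 0.5·0.7796^(N−1). Require T < 0.097 ⇒ N−1 > ln(0.097/0.5)/ln(0.7796) = 6.59, so N−1 ≥ 7 and N = 8.
Check: N=8 gives T = 0.08751 < 0.097; N=7 gives T = 0.1123.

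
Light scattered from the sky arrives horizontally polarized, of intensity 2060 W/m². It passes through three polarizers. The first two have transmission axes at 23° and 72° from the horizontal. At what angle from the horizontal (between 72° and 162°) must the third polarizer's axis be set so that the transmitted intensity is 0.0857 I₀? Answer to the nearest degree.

θ ≈ 133°

I₁ = I₀ cos²(23° − 0°) = I₀ cos²(23°) = 0.8473 I₀.
I₂ = I₁ cos²(72° − 23°) = 0.8473 I₀ · cos²(49°) = 0.3647 I₀.
Need I₃/I₀ = 0.0857, so cos²(θ − 72°) = 0.0857 / 0.3647 = 0.235.
θ − 72° = arccos(√0.235) = 61.0°, giving θ ≈ 72 + 61.0 = 133.0°.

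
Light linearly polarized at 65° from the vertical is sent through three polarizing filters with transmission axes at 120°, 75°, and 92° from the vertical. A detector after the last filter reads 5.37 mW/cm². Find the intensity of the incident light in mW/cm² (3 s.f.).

I₀ ≈ 35.7 mW/cm²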